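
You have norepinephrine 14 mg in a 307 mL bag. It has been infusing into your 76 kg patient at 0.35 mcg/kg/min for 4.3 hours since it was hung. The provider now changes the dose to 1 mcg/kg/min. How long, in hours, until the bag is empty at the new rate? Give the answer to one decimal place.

Initial rate:
Dose = 0.35 mcg/kg/min × 76 kg = 26.6 mcg/min
26.6 mcg/min × 60 min/hr = 1596 mcg/hr
Concentration = 14 mg ÷ 307 mL = 0.04560261 mg/mL = 45.60261 mcg/mL
Rate = 1596 mcg/hr ÷ 45.60261 mcg/mL = 34.998 mL/hr
Volume infused so far = 34.998 mL/hr × 4.3 hr = 150.4914 mL
Volume remaining = 307 − 150.4914 = 156.5086 mL
New rate:
Dose = 1 mcg/kg/min × 76 kg = 76 mcg/min
76 mcg/min × 60 min/hr = 4560 mcg/hr
Rate = 4560 mcg/hr ÷ 45.60261 mcg/mL = 99.99429 mL/hr
Time remaining = 156.5086 mL ÷ 99.99429 mL/hr = 1.565175 hr

1.6 hours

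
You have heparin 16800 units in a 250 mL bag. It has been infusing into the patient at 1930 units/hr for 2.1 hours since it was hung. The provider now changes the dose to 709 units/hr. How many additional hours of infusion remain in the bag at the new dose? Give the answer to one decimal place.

Initial rate:
Concentration = 16800 units ÷ 250 mL = 67.2 units/mL
Rate = 1930 units/hr ÷ 67.2 units/mL = 28.72024 mL/hr
Volume infused so far = 28.72024 mL/hr × 2.1 hr = 60.3125 mL
Volume remaining = 250 − 60.3125 = 189.6875 mL
New rate:
Rate = 709 units/hr ÷ 67.2 units/mL = 10.5506 mL/hr
Time remaining = 189.6875 mL ÷ 10.5506 mL/hr = 17.97884 hr

18.0 hours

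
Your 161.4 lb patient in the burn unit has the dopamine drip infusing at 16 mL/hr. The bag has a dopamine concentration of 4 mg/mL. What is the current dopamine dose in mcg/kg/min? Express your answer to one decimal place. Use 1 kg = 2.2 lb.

Weight = 161.4 lb ÷ 2.2 lb/kg = 73.36364 kg
Concentration = 4 mg/mL = 4000 mcg/mL
Drug rate = 16 mL/hr × 4000 mcg/mL = 64000 mcg/hr
64000 mcg/hr ÷ 60 min/hr = 1066.667 mcg/min
1066.667 mcg/min ÷ 73.36364 kg = 14.53945 mcg/kg/min

14.5 mcg/kg/min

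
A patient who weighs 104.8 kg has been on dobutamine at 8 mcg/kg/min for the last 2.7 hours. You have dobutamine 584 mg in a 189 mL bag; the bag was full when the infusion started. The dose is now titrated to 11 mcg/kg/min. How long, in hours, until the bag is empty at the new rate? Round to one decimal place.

Initial rate:
Dose = 8 mcg/kg/min × 104.8 kg = 838.4 mcg/min
838.4 mcg/min × 60 min/hr = 50304 mcg/hr
Concentration = 584 mg ÷ 189 mL = 3.089947 mg/mL = 3089.947 mcg/mL
Rate = 50304 mcg/hr ÷ 3089.947 mcg/mL = 16.27989 mL/hr
Volume infused so far = 16.27989 mL/hr × 2.7 hr = 43.9557 mL
Volume remaining = 189 − 43.9557 = 145.0443 mL
New rate:
Dose = 11 mcg/kg/min × 104.8 kg = 1152.8 mcg/min
1152.8 mcg/min × 60 min/hr = 69168 mcg/hr
Rate = 69168 mcg/hr ÷ 3089.947 mcg/mL = 22.38485 mL/hr
Time remaining = 145.0443 mL ÷ 22.38485 mL/hr = 6.479574 hr

6.5 hours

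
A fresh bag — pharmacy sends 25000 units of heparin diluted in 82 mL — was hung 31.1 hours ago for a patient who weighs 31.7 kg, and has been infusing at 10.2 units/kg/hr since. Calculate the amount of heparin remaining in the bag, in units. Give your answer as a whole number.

Dose = 10.2 units/kg/hr × 31.7 kg = 323.34 units/hr
Concentration = 25000 units ÷ 82 mL = 304.878 units/mL
Rate = 323.34 units/hr ÷ 304.878 units/mL = 1.060555 mL/hr
Volume infused = 1.060555 mL/hr × 31.1 hr = 32.98327 mL
Volume remaining = 82 − 32.98327 = 49.01673 mL
Drug remaining = 49.01673 mL × 304.878 units/mL = 14944.13 units

14944 units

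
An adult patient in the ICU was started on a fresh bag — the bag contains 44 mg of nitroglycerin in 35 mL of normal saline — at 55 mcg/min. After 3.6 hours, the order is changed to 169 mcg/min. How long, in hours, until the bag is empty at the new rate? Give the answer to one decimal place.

3.2 hours

Initial rate:
55 mcg/min × 60 min/hr = 3300 mcg/hr
Concentration = 44 mg ÷ 35 mL = 1.257143 mg/mL = 1257.143 mcg/mL
Rate = 3300 mcg/hr ÷ 1257.143 mcg/mL = 2.625 mL/hr
Volume infused so far = 2.625 mL/hr × 3.6 hr = 9.45 mL
Volume remaining = 35 − 9.45 = 25.55 mL
New rate:
169 mcg/min × 60 min/hr = 10140 mcg/hr
Rate = 10140 mcg/hr ÷ 1257.143 mcg/mL = 8.065909 mL/hr
Time remaining = 25.55 mL ÷ 8.065909 mL/hr = 3.167653 hr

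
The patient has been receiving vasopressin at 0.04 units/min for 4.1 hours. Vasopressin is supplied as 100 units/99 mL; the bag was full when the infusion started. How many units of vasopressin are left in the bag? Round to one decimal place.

90.2 units

0.04 units/min × 60 min/hr = 2.4 units/hr
Concentration = 100 units ÷ 99 mL = 1.010101 units/mL
Rate = 2.4 units/hr ÷ 1.010101 units/mL = 2.376 mL/hr
Volume infused = 2.376 mL/hr × 4.1 hr = 9.7416 mL
Volume remaining = 99 − 9.7416 = 89.2584 mL
Drug remaining = 89.2584 mL × 1.010101 units/mL = 90.16 units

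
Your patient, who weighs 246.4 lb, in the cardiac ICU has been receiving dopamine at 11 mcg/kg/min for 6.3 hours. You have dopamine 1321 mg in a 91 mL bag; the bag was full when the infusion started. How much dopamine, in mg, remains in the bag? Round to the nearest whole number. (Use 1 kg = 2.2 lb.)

Weight = 246.4 lb ÷ 2.2 lb/kg = 112 kg
Dose = 11 mcg/kg/min × 112 kg = 1232 mcg/min
1232 mcg/min × 60 min/hr = 73920 mcg/hr
Concentration = 1321 mg ÷ 91 mL = 14.51648 mg/mL = 14516.48 mcg/mL
Rate = 73920 mcg/hr ÷ 14516.48 mcg/mL = 5.092142 mL/hr
Volume infused = 5.092142 mL/hr × 6.3 hr = 32.0805 mL
Volume remaining = 91 − 32.0805 = 58.9195 mL
Drug remaining = 58.9195 mL × 14516.48 mcg/mL = 855304 mcg = 855.304 mg

855 mg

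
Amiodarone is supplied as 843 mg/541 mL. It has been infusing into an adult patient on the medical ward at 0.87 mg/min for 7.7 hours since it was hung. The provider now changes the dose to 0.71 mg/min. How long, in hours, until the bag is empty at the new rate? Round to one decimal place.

Initial rate:
0.87 mg/min × 60 min/hr = 52.2 mg/hr
Concentration = 843 mg ÷ 541 mL = 1.558226 mg/mL
Rate = 52.2 mg/hr ÷ 1.558226 mg/mL = 33.49964 mL/hr
Volume infused so far = 33.49964 mL/hr × 7.7 hr = 257.9473 mL
Volume remaining = 541 − 257.9473 = 283.0527 mL
New rate:
0.71 mg/min × 60 min/hr = 42.6 mg/hr
Rate = 42.6 mg/hr ÷ 1.558226 mg/mL = 27.33879 mL/hr
Time remaining = 283.0527 mL ÷ 27.33879 mL/hr = 10.35352 hr

10.4 hours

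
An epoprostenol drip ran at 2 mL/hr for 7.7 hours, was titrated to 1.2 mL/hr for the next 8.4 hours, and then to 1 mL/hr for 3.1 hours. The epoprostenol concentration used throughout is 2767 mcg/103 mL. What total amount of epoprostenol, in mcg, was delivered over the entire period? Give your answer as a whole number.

768 mcg

Concentration = 2767 mcg ÷ 103 mL = 26.86408 mcg/mL
Stage 1: 2 mL/hr × 7.7 hr = 15.4 mL → 15.4 mL × 26.86408 mcg/mL = 413.7068 mcg
Stage 2: 1.2 mL/hr × 8.4 hr = 10.08 mL → 10.08 mL × 26.86408 mcg/mL = 270.7899 mcg
Stage 3: 1 mL/hr × 3.1 hr = 3.1 mL → 3.1 mL × 26.86408 mcg/mL = 83.27864 mcg
Total = 413.7068 + 270.7899 + 83.27864 = 767.7753 mcg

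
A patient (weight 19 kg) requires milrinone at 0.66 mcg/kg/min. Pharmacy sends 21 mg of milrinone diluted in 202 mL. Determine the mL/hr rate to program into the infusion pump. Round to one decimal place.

Dose = 0.66 mcg/kg/min × 19 kg = 12.54 mcg/min
12.54 mcg/min × 60 min/hr = 752.4 mcg/hr
Concentration = 21 mg ÷ 202 mL = 0.1039604 mg/mL = 103.9604 mcg/mL
Rate = 752.4 mcg/hr ÷ 103.9604 mcg/mL = 7.237371 mL/hr

7.2 mL/hr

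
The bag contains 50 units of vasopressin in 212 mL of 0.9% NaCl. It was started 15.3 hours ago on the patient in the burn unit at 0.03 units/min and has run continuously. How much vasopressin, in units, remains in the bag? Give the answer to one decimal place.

0.03 units/min × 60 min/hr = 1.8 units/hr
Concentration = 50 units ÷ 212 mL = 0.2358491 units/mL
Rate = 1.8 units/hr ÷ 0.2358491 units/mL = 7.632 mL/hr
Volume infused = 7.632 mL/hr × 15.3 hr = 116.7696 mL
Volume remaining = 212 − 116.7696 = 95.2304 mL
Drug remaining = 95.2304 mL × 0.2358491 units/mL = 22.46 units

22.5 units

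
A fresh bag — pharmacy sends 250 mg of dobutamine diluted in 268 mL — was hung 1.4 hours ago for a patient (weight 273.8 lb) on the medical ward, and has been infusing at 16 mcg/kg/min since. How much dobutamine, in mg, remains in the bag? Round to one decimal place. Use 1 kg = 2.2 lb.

Weight = 273.8 lb ÷ 2.2 lb/kg = 124.4545 kg
Dose = 16 mcg/kg/min × 124.4545 kg = 1991.273 mcg/min
1991.273 mcg/min × 60 min/hr = 119476.4 mcg/hr
Concentration = 250 mg ÷ 268 mL = 0.9328358 mg/mL = 932.8358 mcg/mL
Rate = 119476.4 mcg/hr ÷ 932.8358 mcg/mL = 128.0787 mL/hr
Volume infused = 128.0787 mL/hr × 1.4 hr = 179.3101 mL
Volume remaining = 268 − 179.3101 = 88.68987 mL
Drug remaining = 88.68987 mL × 932.8358 mcg/mL = 82733.09 mcg = 82.73309 mg

82.7 mg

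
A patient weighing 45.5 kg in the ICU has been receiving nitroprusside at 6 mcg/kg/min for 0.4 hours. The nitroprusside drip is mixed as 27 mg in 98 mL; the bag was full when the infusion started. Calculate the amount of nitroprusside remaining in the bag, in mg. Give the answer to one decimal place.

20.4 mg

Dose = 6 mcg/kg/min × 45.5 kg = 273 mcg/min
273 mcg/min × 60 min/hr = 16380 mcg/hr
Concentration = 27 mg ÷ 98 mL = 0.2755102 mg/mL = 275.5102 mcg/mL
Rate = 16380 mcg/hr ÷ 275.5102 mcg/mL = 59.45333 mL/hr
Volume infused = 59.45333 mL/hr × 0.4 hr = 23.78133 mL
Volume remaining = 98 − 23.78133 = 74.21867 mL
Drug remaining = 74.21867 mL × 275.5102 mcg/mL = 20448 mcg = 20.448 mg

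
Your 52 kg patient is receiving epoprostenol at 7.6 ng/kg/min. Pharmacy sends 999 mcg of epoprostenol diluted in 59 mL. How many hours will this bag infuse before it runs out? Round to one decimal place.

42.1 hours

Dose = 7.6 ng/kg/min × 52 kg = 395.2 ng/min
395.2 ng/min × 60 min/hr = 23712 ng/hr
Concentration = 999 mcg ÷ 59 mL = 16.9322 mcg/mL = 16932.2 ng/mL
Rate = 23712 ng/hr ÷ 16932.2 ng/mL = 1.400408 mL/hr
Duration = 59 mL ÷ 1.400408 mL/hr = 42.13057 hr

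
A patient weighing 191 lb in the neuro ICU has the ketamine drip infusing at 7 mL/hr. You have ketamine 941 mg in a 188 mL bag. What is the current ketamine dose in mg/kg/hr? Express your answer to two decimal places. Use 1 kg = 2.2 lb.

Weight = 191 lb ÷ 2.2 lb/kg = 86.81818 kg
Concentration = 941 mg ÷ 188 mL = 5.005319 mg/mL
Drug rate = 7 mL/hr × 5.005319 mg/mL = 35.03723 mg/hr
35.03723 mg/hr ÷ 86.81818 kg = 0.4035702 mg/kg/hr

0.40 mg/kg/hr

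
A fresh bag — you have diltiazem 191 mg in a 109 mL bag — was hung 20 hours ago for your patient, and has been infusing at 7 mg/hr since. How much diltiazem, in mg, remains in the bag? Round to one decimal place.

51.0 mg

Concentration = 191 mg ÷ 109 mL = 1.752294 mg/mL
Rate = 7 mg/hr ÷ 1.752294 mg/mL = 3.994764 mL/hr
Volume infused = 3.994764 mL/hr × 20 hr = 79.89529 mL
Volume remaining = 109 − 79.89529 = 29.10471 mL
Drug remaining = 29.10471 mL × 1.752294 mg/mL = 51 mg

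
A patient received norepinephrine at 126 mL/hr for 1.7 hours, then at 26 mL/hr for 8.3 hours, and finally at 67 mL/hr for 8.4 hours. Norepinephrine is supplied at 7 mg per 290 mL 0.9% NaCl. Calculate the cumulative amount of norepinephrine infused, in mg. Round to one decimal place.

24.0 mg

Concentration = 7 mg ÷ 290 mL = 0.02413793 mg/mL
Stage 1: 126 mL/hr × 1.7 hr = 214.2 mL → 214.2 mL × 0.02413793 mg/mL = 5.170345 mg
Stage 2: 26 mL/hr × 8.3 hr = 215.8 mL → 215.8 mL × 0.02413793 mg/mL = 5.208966 mg
Stage 3: 67 mL/hr × 8.4 hr = 562.8 mL → 562.8 mL × 0.02413793 mg/mL = 13.58483 mg
Total = 5.170345 + 5.208966 + 13.58483 = 23.96414 mg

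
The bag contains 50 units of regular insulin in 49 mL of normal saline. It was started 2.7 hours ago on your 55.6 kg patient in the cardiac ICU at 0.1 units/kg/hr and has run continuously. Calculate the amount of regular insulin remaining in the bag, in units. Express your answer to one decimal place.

35.0 units

Dose = 0.1 units/kg/hr × 55.6 kg = 5.56 units/hr
Concentration = 50 units ÷ 49 mL = 1.020408 units/mL
Rate = 5.56 units/hr ÷ 1.020408 units/mL = 5.4488 mL/hr
Volume infused = 5.4488 mL/hr × 2.7 hr = 14.71176 mL
Volume remaining = 49 − 14.71176 = 34.28824 mL
Drug remaining = 34.28824 mL × 1.020408 units/mL = 34.988 units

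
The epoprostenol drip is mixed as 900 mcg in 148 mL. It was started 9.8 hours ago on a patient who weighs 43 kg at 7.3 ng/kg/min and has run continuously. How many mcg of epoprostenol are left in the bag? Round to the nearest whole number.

Dose = 7.3 ng/kg/min × 43 kg = 313.9 ng/min
313.9 ng/min × 60 min/hr = 18834 ng/hr
Concentration = 900 mcg ÷ 148 mL = 6.081081 mcg/mL = 6081.081 ng/mL
Rate = 18834 ng/hr ÷ 6081.081 ng/mL = 3.097147 mL/hr
Volume infused = 3.097147 mL/hr × 9.8 hr = 30.35204 mL
Volume remaining = 148 − 30.35204 = 117.648 mL
Drug remaining = 117.648 mL × 6081.081 ng/mL = 715426.8 ng = 715.4268 mcg

715 mcg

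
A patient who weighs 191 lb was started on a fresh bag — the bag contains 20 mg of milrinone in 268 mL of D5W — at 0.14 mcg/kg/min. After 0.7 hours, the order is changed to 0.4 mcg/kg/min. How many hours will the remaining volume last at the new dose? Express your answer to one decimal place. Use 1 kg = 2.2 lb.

Initial rate:
Weight = 191 lb ÷ 2.2 lb/kg = 86.81818 kg
Dose = 0.14 mcg/kg/min × 86.81818 kg = 12.15455 mcg/min
12.15455 mcg/min × 60 min/hr = 729.2727 mcg/hr
Concentration = 20 mg ÷ 268 mL = 0.07462687 mg/mL = 74.62687 mcg/mL
Rate = 729.2727 mcg/hr ÷ 74.62687 mcg/mL = 9.772255 mL/hr
Volume infused so far = 9.772255 mL/hr × 0.7 hr = 6.840578 mL
Volume remaining = 268 − 6.840578 = 261.1594 mL
New rate:
Dose = 0.4 mcg/kg/min × 86.81818 kg = 34.72727 mcg/min
34.72727 mcg/min × 60 min/hr = 2083.636 mcg/hr
Rate = 2083.636 mcg/hr ÷ 74.62687 mcg/mL = 27.92073 mL/hr
Time remaining = 261.1594 mL ÷ 27.92073 mL/hr = 9.353604 hr

9.4 hours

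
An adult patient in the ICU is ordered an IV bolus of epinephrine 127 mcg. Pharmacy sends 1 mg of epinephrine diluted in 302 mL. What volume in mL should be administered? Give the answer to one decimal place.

Concentration = 1 mg ÷ 302 mL = 0.003311258 mg/mL = 3.311258 mcg/mL
Volume = 127 mcg ÷ 3.311258 mcg/mL = 38.354 mL

38.4 mL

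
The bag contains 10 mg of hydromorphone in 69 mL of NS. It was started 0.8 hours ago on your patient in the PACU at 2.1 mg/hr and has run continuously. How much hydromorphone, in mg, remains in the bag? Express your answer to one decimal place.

Concentration = 10 mg ÷ 69 mL = 0.1449275 mg/mL
Rate = 2.1 mg/hr ÷ 0.1449275 mg/mL = 14.49 mL/hr
Volume infused = 14.49 mL/hr × 0.8 hr = 11.592 mL
Volume remaining = 69 − 11.592 = 57.408 mL
Drug remaining = 57.408 mL × 0.1449275 mg/mL = 8.32 mg

8.3 mg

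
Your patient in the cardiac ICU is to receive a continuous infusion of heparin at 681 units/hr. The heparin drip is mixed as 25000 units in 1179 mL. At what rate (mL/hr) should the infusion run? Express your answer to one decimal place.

32.1 mL/hr

Concentration = 25000 units ÷ 1179 mL = 21.20441 units/mL
Rate = 681 units/hr ÷ 21.20441 units/mL = 32.11596 mL/hr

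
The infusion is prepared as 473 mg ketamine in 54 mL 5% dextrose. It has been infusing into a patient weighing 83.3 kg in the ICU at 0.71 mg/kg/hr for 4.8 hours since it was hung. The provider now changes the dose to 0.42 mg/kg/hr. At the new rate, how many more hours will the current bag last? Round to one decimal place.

5.4 hours

Initial rate:
Dose = 0.71 mg/kg/hr × 83.3 kg = 59.143 mg/hr
Concentration = 473 mg ÷ 54 mL = 8.759259 mg/mL
Rate = 59.143 mg/hr ÷ 8.759259 mg/mL = 6.752055 mL/hr
Volume infused so far = 6.752055 mL/hr × 4.8 hr = 32.40986 mL
Volume remaining = 54 − 32.40986 = 21.59014 mL
New rate:
Dose = 0.42 mg/kg/hr × 83.3 kg = 34.986 mg/hr
Rate = 34.986 mg/hr ÷ 8.759259 mg/mL = 3.994173 mL/hr
Time remaining = 21.59014 mL ÷ 3.994173 mL/hr = 5.405408 hr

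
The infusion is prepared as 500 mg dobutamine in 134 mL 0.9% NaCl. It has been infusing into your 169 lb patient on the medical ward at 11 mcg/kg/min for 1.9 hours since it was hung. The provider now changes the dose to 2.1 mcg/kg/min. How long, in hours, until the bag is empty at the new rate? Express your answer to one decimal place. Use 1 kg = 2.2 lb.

Initial rate:
Weight = 169 lb ÷ 2.2 lb/kg = 76.81818 kg
Dose = 11 mcg/kg/min × 76.81818 kg = 845 mcg/min
845 mcg/min × 60 min/hr = 50700 mcg/hr
Concentration = 500 mg ÷ 134 mL = 3.731343 mg/mL = 3731.343 mcg/mL
Rate = 50700 mcg/hr ÷ 3731.343 mcg/mL = 13.5876 mL/hr
Volume infused so far = 13.5876 mL/hr × 1.9 hr = 25.81644 mL
Volume remaining = 134 − 25.81644 = 108.1836 mL
New rate:
Dose = 2.1 mcg/kg/min × 76.81818 kg = 161.3182 mcg/min
161.3182 mcg/min × 60 min/hr = 9679.091 mcg/hr
Rate = 9679.091 mcg/hr ÷ 3731.343 mcg/mL = 2.593996 mL/hr
Time remaining = 108.1836 mL ÷ 2.593996 mL/hr = 41.70536 hr

41.7 hours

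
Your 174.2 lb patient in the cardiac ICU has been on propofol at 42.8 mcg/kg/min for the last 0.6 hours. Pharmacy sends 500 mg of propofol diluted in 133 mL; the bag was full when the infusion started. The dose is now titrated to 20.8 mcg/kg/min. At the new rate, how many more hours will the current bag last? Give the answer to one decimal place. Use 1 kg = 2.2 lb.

Initial rate:
Weight = 174.2 lb ÷ 2.2 lb/kg = 79.18182 kg
Dose = 42.8 mcg/kg/min × 79.18182 kg = 3388.982 mcg/min
3388.982 mcg/min × 60 min/hr = 203338.9 mcg/hr
Concentration = 500 mg ÷ 133 mL = 3.759398 mg/mL = 3759.398 mcg/mL
Rate = 203338.9 mcg/hr ÷ 3759.398 mcg/mL = 54.08815 mL/hr
Volume infused so far = 54.08815 mL/hr × 0.6 hr = 32.45289 mL
Volume remaining = 133 − 32.45289 = 100.5471 mL
New rate:
Dose = 20.8 mcg/kg/min × 79.18182 kg = 1646.982 mcg/min
1646.982 mcg/min × 60 min/hr = 98818.91 mcg/hr
Rate = 98818.91 mcg/hr ÷ 3759.398 mcg/mL = 26.28583 mL/hr
Time remaining = 100.5471 mL ÷ 26.28583 mL/hr = 3.825145 hr

3.8 hours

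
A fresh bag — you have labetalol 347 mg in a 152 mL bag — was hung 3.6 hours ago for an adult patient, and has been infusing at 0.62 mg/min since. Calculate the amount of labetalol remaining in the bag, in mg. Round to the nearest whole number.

0.62 mg/min × 60 min/hr = 37.2 mg/hr
Concentration = 347 mg ÷ 152 mL = 2.282895 mg/mL
Rate = 37.2 mg/hr ÷ 2.282895 mg/mL = 16.2951 mL/hr
Volume infused = 16.2951 mL/hr × 3.6 hr = 58.66236 mL
Volume remaining = 152 − 58.66236 = 93.33764 mL
Drug remaining = 93.33764 mL × 2.282895 mg/mL = 213.08 mg

213 mg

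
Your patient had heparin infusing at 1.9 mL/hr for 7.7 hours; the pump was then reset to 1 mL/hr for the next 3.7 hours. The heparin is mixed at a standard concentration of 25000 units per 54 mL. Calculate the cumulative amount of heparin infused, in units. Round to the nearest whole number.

Concentration = 25000 units ÷ 54 mL = 462.963 units/mL
Stage 1: 1.9 mL/hr × 7.7 hr = 14.63 mL → 14.63 mL × 462.963 units/mL = 6773.148 units
Stage 2: 1 mL/hr × 3.7 hr = 3.7 mL → 3.7 mL × 462.963 units/mL = 1712.963 units
Total = 6773.148 + 1712.963 = 8486.111 units

8486 units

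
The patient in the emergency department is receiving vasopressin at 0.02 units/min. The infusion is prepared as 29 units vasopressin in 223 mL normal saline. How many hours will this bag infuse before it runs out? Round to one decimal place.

0.02 units/min × 60 min/hr = 1.2 units/hr
Concentration = 29 units ÷ 223 mL = 0.1300448 units/mL
Rate = 1.2 units/hr ÷ 0.1300448 units/mL = 9.227586 mL/hr
Duration = 223 mL ÷ 9.227586 mL/hr = 24.16667 hr

24.2 hours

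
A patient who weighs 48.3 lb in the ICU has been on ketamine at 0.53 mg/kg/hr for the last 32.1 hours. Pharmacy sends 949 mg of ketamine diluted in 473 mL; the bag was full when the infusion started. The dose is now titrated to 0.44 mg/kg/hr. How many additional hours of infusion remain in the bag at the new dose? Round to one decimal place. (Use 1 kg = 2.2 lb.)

Initial rate:
Weight = 48.3 lb ÷ 2.2 lb/kg = 21.95455 kg
Dose = 0.53 mg/kg/hr × 21.95455 kg = 11.63591 mg/hr
Concentration = 949 mg ÷ 473 mL = 2.006342 mg/mL
Rate = 11.63591 mg/hr ÷ 2.006342 mg/mL = 5.799563 mL/hr
Volume infused so far = 5.799563 mL/hr × 32.1 hr = 186.166 mL
Volume remaining = 473 − 186.166 = 286.834 mL
New rate:
Dose = 0.44 mg/kg/hr × 21.95455 kg = 9.66 mg/hr
Rate = 9.66 mg/hr ÷ 2.006342 mg/mL = 4.814731 mL/hr
Time remaining = 286.834 mL ÷ 4.814731 mL/hr = 59.57426 hr

59.6 hours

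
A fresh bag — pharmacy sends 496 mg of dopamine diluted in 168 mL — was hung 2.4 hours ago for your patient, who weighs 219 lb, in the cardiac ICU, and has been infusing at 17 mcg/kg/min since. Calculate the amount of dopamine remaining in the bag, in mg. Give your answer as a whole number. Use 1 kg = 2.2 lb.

252 mg

Weight = 219 lb ÷ 2.2 lb/kg = 99.54545 kg
Dose = 17 mcg/kg/min × 99.54545 kg = 1692.273 mcg/min
1692.273 mcg/min × 60 min/hr = 101536.4 mcg/hr
Concentration = 496 mg ÷ 168 mL = 2.952381 mg/mL = 2952.381 mcg/mL
Rate = 101536.4 mcg/hr ÷ 2952.381 mcg/mL = 34.39135 mL/hr
Volume infused = 34.39135 mL/hr × 2.4 hr = 82.53924 mL
Volume remaining = 168 − 82.53924 = 85.46076 mL
Drug remaining = 85.46076 mL × 2952.381 mcg/mL = 252312.7 mcg = 252.3127 mg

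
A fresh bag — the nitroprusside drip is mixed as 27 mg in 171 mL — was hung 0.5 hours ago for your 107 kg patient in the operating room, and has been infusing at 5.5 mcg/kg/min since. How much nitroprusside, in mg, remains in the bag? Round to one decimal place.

Dose = 5.5 mcg/kg/min × 107 kg = 588.5 mcg/min
588.5 mcg/min × 60 min/hr = 35310 mcg/hr
Concentration = 27 mg ÷ 171 mL = 0.1578947 mg/mL = 157.8947 mcg/mL
Rate = 35310 mcg/hr ÷ 157.8947 mcg/mL = 223.63 mL/hr
Volume infused = 223.63 mL/hr × 0.5 hr = 111.815 mL
Volume remaining = 171 − 111.815 = 59.185 mL
Drug remaining = 59.185 mL × 157.8947 mcg/mL = 9345 mcg = 9.345 mg

9.3 mg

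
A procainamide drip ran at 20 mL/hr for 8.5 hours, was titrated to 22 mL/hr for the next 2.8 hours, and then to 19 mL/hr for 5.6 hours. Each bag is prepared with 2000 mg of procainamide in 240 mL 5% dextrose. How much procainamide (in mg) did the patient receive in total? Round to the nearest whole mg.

Concentration = 2000 mg ÷ 240 mL = 8.333333 mg/mL
Stage 1: 20 mL/hr × 8.5 hr = 170 mL → 170 mL × 8.333333 mg/mL = 1416.667 mg
Stage 2: 22 mL/hr × 2.8 hr = 61.6 mL → 61.6 mL × 8.333333 mg/mL = 513.3333 mg
Stage 3: 19 mL/hr × 5.6 hr = 106.4 mL → 106.4 mL × 8.333333 mg/mL = 886.6667 mg
Total = 1416.667 + 513.3333 + 886.6667 = 2816.667 mg

2817 mg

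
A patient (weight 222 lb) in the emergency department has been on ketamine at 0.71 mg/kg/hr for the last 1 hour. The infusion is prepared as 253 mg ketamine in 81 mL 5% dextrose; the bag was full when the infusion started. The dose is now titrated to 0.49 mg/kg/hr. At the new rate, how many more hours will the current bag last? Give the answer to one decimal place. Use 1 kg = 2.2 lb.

3.7 hours

Initial rate:
Weight = 222 lb ÷ 2.2 lb/kg = 100.9091 kg
Dose = 0.71 mg/kg/hr × 100.9091 kg = 71.64545 mg/hr
Concentration = 253 mg ÷ 81 mL = 3.123457 mg/mL
Rate = 71.64545 mg/hr ÷ 3.123457 mg/mL = 22.93787 mL/hr
Volume infused so far = 22.93787 mL/hr × 1 hr = 22.93787 mL
Volume remaining = 81 − 22.93787 = 58.06213 mL
New rate:
Dose = 0.49 mg/kg/hr × 100.9091 kg = 49.44545 mg/hr
Rate = 49.44545 mg/hr ÷ 3.123457 mg/mL = 15.83036 mL/hr
Time remaining = 58.06213 mL ÷ 15.83036 mL/hr = 3.66777 hr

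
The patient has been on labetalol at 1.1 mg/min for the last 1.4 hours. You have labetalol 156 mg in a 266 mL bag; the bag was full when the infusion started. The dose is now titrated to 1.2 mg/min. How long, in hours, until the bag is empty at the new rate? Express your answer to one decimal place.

Initial rate:
1.1 mg/min × 60 min/hr = 66 mg/hr
Concentration = 156 mg ÷ 266 mL = 0.5864662 mg/mL
Rate = 66 mg/hr ÷ 0.5864662 mg/mL = 112.5385 mL/hr
Volume infused so far = 112.5385 mL/hr × 1.4 hr = 157.5538 mL
Volume remaining = 266 − 157.5538 = 108.4462 mL
New rate:
1.2 mg/min × 60 min/hr = 72 mg/hr
Rate = 72 mg/hr ÷ 0.5864662 mg/mL = 122.7692 mL/hr
Time remaining = 108.4462 mL ÷ 122.7692 mL/hr = 0.8833333 hr

0.9 hours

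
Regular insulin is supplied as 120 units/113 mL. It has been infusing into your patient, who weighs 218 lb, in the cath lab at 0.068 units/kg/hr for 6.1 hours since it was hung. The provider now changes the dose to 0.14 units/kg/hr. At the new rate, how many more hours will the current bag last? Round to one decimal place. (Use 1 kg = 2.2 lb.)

Initial rate:
Weight = 218 lb ÷ 2.2 lb/kg = 99.09091 kg
Dose = 0.068 units/kg/hr × 99.09091 kg = 6.738182 units/hr
Concentration = 120 units ÷ 113 mL = 1.061947 units/mL
Rate = 6.738182 units/hr ÷ 1.061947 units/mL = 6.345121 mL/hr
Volume infused so far = 6.345121 mL/hr × 6.1 hr = 38.70524 mL
Volume remaining = 113 − 38.70524 = 74.29476 mL
New rate:
Dose = 0.14 units/kg/hr × 99.09091 kg = 13.87273 units/hr
Rate = 13.87273 units/hr ÷ 1.061947 units/mL = 13.06348 mL/hr
Time remaining = 74.29476 mL ÷ 13.06348 mL/hr = 5.687208 hr

5.7 hours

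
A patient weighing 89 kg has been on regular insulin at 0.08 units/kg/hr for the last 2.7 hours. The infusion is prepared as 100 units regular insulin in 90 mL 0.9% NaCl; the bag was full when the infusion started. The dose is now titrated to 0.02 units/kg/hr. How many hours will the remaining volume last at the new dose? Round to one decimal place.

45.4 hours

Initial rate:
Dose = 0.08 units/kg/hr × 89 kg = 7.12 units/hr
Concentration = 100 units ÷ 90 mL = 1.111111 units/mL
Rate = 7.12 units/hr ÷ 1.111111 units/mL = 6.408 mL/hr
Volume infused so far = 6.408 mL/hr × 2.7 hr = 17.3016 mL
Volume remaining = 90 − 17.3016 = 72.6984 mL
New rate:
Dose = 0.02 units/kg/hr × 89 kg = 1.78 units/hr
Rate = 1.78 units/hr ÷ 1.111111 units/mL = 1.602 mL/hr
Time remaining = 72.6984 mL ÷ 1.602 mL/hr = 45.37978 hr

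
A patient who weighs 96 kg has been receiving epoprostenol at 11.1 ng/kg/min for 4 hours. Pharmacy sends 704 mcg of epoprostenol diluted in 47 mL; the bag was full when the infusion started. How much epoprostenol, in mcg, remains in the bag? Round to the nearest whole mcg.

Dose = 11.1 ng/kg/min × 96 kg = 1065.6 ng/min
1065.6 ng/min × 60 min/hr = 63936 ng/hr
Concentration = 704 mcg ÷ 47 mL = 14.97872 mcg/mL = 14978.72 ng/mL
Rate = 63936 ng/hr ÷ 14978.72 ng/mL = 4.268455 mL/hr
Volume infused = 4.268455 mL/hr × 4 hr = 17.07382 mL
Volume remaining = 47 − 17.07382 = 29.92618 mL
Drug remaining = 29.92618 mL × 14978.72 ng/mL = 448256 ng = 448.256 mcg

448 mcg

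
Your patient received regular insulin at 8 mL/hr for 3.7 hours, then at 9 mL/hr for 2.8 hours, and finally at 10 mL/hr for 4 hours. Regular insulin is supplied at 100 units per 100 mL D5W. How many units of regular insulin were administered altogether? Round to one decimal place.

Concentration = 100 units ÷ 100 mL = 1 units/mL
Stage 1: 8 mL/hr × 3.7 hr = 29.6 mL → 29.6 mL × 1 units/mL = 29.6 units
Stage 2: 9 mL/hr × 2.8 hr = 25.2 mL → 25.2 mL × 1 units/mL = 25.2 units
Stage 3: 10 mL/hr × 4 hr = 40 mL → 40 mL × 1 units/mL = 40 units
Total = 29.6 + 25.2 + 40 = 94.8 units

94.8 units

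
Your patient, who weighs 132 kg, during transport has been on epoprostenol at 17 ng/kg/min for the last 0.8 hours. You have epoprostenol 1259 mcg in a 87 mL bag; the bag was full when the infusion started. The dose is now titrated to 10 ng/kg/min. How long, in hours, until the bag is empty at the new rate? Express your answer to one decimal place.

14.5 hours

Initial rate:
Dose = 17 ng/kg/min × 132 kg = 2244 ng/min
2244 ng/min × 60 min/hr = 134640 ng/hr
Concentration = 1259 mcg ÷ 87 mL = 14.47126 mcg/mL = 14471.26 ng/mL
Rate = 134640 ng/hr ÷ 14471.26 ng/mL = 9.303956 mL/hr
Volume infused so far = 9.303956 mL/hr × 0.8 hr = 7.443164 mL
Volume remaining = 87 − 7.443164 = 79.55684 mL
New rate:
Dose = 10 ng/kg/min × 132 kg = 1320 ng/min
1320 ng/min × 60 min/hr = 79200 ng/hr
Rate = 79200 ng/hr ÷ 14471.26 ng/mL = 5.472915 mL/hr
Time remaining = 79.55684 mL ÷ 5.472915 mL/hr = 14.53646 hr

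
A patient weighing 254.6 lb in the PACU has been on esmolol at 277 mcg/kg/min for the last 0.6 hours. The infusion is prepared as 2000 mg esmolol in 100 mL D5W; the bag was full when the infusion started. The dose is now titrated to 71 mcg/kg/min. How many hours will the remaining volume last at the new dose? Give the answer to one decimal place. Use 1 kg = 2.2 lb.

Initial rate:
Weight = 254.6 lb ÷ 2.2 lb/kg = 115.7273 kg
Dose = 277 mcg/kg/min × 115.7273 kg = 32056.45 mcg/min
32056.45 mcg/min × 60 min/hr = 1923387 mcg/hr
Concentration = 2000 mg ÷ 100 mL = 20 mg/mL = 20000 mcg/mL
Rate = 1923387 mcg/hr ÷ 20000 mcg/mL = 96.16936 mL/hr
Volume infused so far = 96.16936 mL/hr × 0.6 hr = 57.70162 mL
Volume remaining = 100 − 57.70162 = 42.29838 mL
New rate:
Dose = 71 mcg/kg/min × 115.7273 kg = 8216.636 mcg/min
8216.636 mcg/min × 60 min/hr = 492998.2 mcg/hr
Rate = 492998.2 mcg/hr ÷ 20000 mcg/mL = 24.64991 mL/hr
Time remaining = 42.29838 mL ÷ 24.64991 mL/hr = 1.715965 hr

1.7 hours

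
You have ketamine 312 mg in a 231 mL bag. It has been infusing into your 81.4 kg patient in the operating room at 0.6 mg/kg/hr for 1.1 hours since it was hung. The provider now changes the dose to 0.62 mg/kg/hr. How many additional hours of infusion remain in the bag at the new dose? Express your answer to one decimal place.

5.1 hours

Initial rate:
Dose = 0.6 mg/kg/hr × 81.4 kg = 48.84 mg/hr
Concentration = 312 mg ÷ 231 mL = 1.350649 mg/mL
Rate = 48.84 mg/hr ÷ 1.350649 mg/mL = 36.16038 mL/hr
Volume infused so far = 36.16038 mL/hr × 1.1 hr = 39.77642 mL
Volume remaining = 231 − 39.77642 = 191.2236 mL
New rate:
Dose = 0.62 mg/kg/hr × 81.4 kg = 50.468 mg/hr
Rate = 50.468 mg/hr ÷ 1.350649 mg/mL = 37.36573 mL/hr
Time remaining = 191.2236 mL ÷ 37.36573 mL/hr = 5.117619 hr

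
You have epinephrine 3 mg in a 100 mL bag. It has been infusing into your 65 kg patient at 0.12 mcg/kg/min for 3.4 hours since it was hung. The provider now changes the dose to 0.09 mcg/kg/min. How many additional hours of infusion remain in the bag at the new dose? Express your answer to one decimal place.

Initial rate:
Dose = 0.12 mcg/kg/min × 65 kg = 7.8 mcg/min
7.8 mcg/min × 60 min/hr = 468 mcg/hr
Concentration = 3 mg ÷ 100 mL = 0.03 mg/mL = 30 mcg/mL
Rate = 468 mcg/hr ÷ 30 mcg/mL = 15.6 mL/hr
Volume infused so far = 15.6 mL/hr × 3.4 hr = 53.04 mL
Volume remaining = 100 − 53.04 = 46.96 mL
New rate:
Dose = 0.09 mcg/kg/min × 65 kg = 5.85 mcg/min
5.85 mcg/min × 60 min/hr = 351 mcg/hr
Rate = 351 mcg/hr ÷ 30 mcg/mL = 11.7 mL/hr
Time remaining = 46.96 mL ÷ 11.7 mL/hr = 4.013675 hr

4.0 hours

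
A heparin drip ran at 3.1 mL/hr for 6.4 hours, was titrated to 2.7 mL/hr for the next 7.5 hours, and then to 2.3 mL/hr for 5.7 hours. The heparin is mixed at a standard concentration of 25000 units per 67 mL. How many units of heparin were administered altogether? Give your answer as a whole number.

Concentration = 25000 units ÷ 67 mL = 373.1343 units/mL
Stage 1: 3.1 mL/hr × 6.4 hr = 19.84 mL → 19.84 mL × 373.1343 units/mL = 7402.985 units
Stage 2: 2.7 mL/hr × 7.5 hr = 20.25 mL → 20.25 mL × 373.1343 units/mL = 7555.97 units
Stage 3: 2.3 mL/hr × 5.7 hr = 13.11 mL → 13.11 mL × 373.1343 units/mL = 4891.791 units
Total = 7402.985 + 7555.97 + 4891.791 = 19850.75 units

19851 units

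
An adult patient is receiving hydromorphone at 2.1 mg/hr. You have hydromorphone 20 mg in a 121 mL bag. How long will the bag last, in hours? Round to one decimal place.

Concentration = 20 mg ÷ 121 mL = 0.1652893 mg/mL
Rate = 2.1 mg/hr ÷ 0.1652893 mg/mL = 12.705 mL/hr
Duration = 121 mL ÷ 12.705 mL/hr = 9.52381 hr

9.5 hours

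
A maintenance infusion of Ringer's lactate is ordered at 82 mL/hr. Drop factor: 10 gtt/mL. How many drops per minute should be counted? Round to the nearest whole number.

82 mL/hr ÷ 60 min/hr = 1.366667 mL/min
1.366667 mL/min × 10 gtt/mL = 13.66667 gtt/min

14 gtt/min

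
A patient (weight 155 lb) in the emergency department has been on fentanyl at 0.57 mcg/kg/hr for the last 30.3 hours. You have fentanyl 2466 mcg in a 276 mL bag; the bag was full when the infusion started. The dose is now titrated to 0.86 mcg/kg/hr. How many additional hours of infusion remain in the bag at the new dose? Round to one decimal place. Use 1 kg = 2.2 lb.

20.6 hours

Initial rate:
Weight = 155 lb ÷ 2.2 lb/kg = 70.45455 kg
Dose = 0.57 mcg/kg/hr × 70.45455 kg = 40.15909 mcg/hr
Concentration = 2466 mcg ÷ 276 mL = 8.934783 mcg/mL
Rate = 40.15909 mcg/hr ÷ 8.934783 mcg/mL = 4.494691 mL/hr
Volume infused so far = 4.494691 mL/hr × 30.3 hr = 136.1892 mL
Volume remaining = 276 − 136.1892 = 139.8108 mL
New rate:
Dose = 0.86 mcg/kg/hr × 70.45455 kg = 60.59091 mcg/hr
Rate = 60.59091 mcg/hr ÷ 8.934783 mcg/mL = 6.781464 mL/hr
Time remaining = 139.8108 mL ÷ 6.781464 mL/hr = 20.61662 hr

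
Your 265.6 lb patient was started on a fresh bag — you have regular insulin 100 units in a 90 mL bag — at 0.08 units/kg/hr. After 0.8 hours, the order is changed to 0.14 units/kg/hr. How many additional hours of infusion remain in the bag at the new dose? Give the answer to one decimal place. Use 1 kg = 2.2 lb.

Initial rate:
Weight = 265.6 lb ÷ 2.2 lb/kg = 120.7273 kg
Dose = 0.08 units/kg/hr × 120.7273 kg = 9.658182 units/hr
Concentration = 100 units ÷ 90 mL = 1.111111 units/mL
Rate = 9.658182 units/hr ÷ 1.111111 units/mL = 8.692364 mL/hr
Volume infused so far = 8.692364 mL/hr × 0.8 hr = 6.953891 mL
Volume remaining = 90 − 6.953891 = 83.04611 mL
New rate:
Dose = 0.14 units/kg/hr × 120.7273 kg = 16.90182 units/hr
Rate = 16.90182 units/hr ÷ 1.111111 units/mL = 15.21164 mL/hr
Time remaining = 83.04611 mL ÷ 15.21164 mL/hr = 5.45938 hr

5.5 hours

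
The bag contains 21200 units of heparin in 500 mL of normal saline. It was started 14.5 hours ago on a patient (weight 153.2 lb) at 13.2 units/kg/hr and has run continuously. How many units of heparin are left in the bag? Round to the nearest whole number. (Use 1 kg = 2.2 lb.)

7872 units

Weight = 153.2 lb ÷ 2.2 lb/kg = 69.63636 kg
Dose = 13.2 units/kg/hr × 69.63636 kg = 919.2 units/hr
Concentration = 21200 units ÷ 500 mL = 42.4 units/mL
Rate = 919.2 units/hr ÷ 42.4 units/mL = 21.67925 mL/hr
Volume infused = 21.67925 mL/hr × 14.5 hr = 314.3491 mL
Volume remaining = 500 − 314.3491 = 185.6509 mL
Drug remaining = 185.6509 mL × 42.4 units/mL = 7871.6 units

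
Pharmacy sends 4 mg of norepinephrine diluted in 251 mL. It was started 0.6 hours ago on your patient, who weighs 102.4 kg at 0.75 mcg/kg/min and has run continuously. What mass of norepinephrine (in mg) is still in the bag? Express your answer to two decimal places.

1.24 mg

Dose = 0.75 mcg/kg/min × 102.4 kg = 76.8 mcg/min
76.8 mcg/min × 60 min/hr = 4608 mcg/hr
Concentration = 4 mg ÷ 251 mL = 0.01593625 mg/mL = 15.93625 mcg/mL
Rate = 4608 mcg/hr ÷ 15.93625 mcg/mL = 289.152 mL/hr
Volume infused = 289.152 mL/hr × 0.6 hr = 173.4912 mL
Volume remaining = 251 − 173.4912 = 77.5088 mL
Drug remaining = 77.5088 mL × 15.93625 mcg/mL = 1235.2 mcg = 1.2352 mg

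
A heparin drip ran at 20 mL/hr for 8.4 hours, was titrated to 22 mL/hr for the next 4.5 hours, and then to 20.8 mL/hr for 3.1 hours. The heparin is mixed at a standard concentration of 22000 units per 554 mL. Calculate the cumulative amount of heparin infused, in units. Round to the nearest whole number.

Concentration = 22000 units ÷ 554 mL = 39.71119 units/mL
Stage 1: 20 mL/hr × 8.4 hr = 168 mL → 168 mL × 39.71119 units/mL = 6671.48 units
Stage 2: 22 mL/hr × 4.5 hr = 99 mL → 99 mL × 39.71119 units/mL = 3931.408 units
Stage 3: 20.8 mL/hr × 3.1 hr = 64.48 mL → 64.48 mL × 39.71119 units/mL = 2560.578 units
Total = 6671.48 + 3931.408 + 2560.578 = 13163.47 units

13163 units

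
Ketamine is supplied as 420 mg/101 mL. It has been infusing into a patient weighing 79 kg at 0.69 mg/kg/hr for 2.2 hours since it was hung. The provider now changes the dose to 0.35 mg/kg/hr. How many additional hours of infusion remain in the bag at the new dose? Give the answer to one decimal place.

Initial rate:
Dose = 0.69 mg/kg/hr × 79 kg = 54.51 mg/hr
Concentration = 420 mg ÷ 101 mL = 4.158416 mg/mL
Rate = 54.51 mg/hr ÷ 4.158416 mg/mL = 13.10836 mL/hr
Volume infused so far = 13.10836 mL/hr × 2.2 hr = 28.83839 mL
Volume remaining = 101 − 28.83839 = 72.16161 mL
New rate:
Dose = 0.35 mg/kg/hr × 79 kg = 27.65 mg/hr
Rate = 27.65 mg/hr ÷ 4.158416 mg/mL = 6.649167 mL/hr
Time remaining = 72.16161 mL ÷ 6.649167 mL/hr = 10.85273 hr

10.9 hours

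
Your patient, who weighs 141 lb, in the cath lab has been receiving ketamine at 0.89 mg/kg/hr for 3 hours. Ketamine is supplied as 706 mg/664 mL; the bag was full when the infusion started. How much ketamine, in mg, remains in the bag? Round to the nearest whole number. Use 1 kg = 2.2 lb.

535 mg

Weight = 141 lb ÷ 2.2 lb/kg = 64.09091 kg
Dose = 0.89 mg/kg/hr × 64.09091 kg = 57.04091 mg/hr
Concentration = 706 mg ÷ 664 mL = 1.063253 mg/mL
Rate = 57.04091 mg/hr ÷ 1.063253 mg/mL = 53.64754 mL/hr
Volume infused = 53.64754 mL/hr × 3 hr = 160.9426 mL
Volume remaining = 664 − 160.9426 = 503.0574 mL
Drug remaining = 503.0574 mL × 1.063253 mg/mL = 534.8773 mg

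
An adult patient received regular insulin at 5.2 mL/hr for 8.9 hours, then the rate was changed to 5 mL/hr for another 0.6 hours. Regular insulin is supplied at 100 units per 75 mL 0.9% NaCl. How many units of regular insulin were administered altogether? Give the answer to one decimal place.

Concentration = 100 units ÷ 75 mL = 1.333333 units/mL
Stage 1: 5.2 mL/hr × 8.9 hr = 46.28 mL → 46.28 mL × 1.333333 units/mL = 61.70667 units
Stage 2: 5 mL/hr × 0.6 hr = 3 mL → 3 mL × 1.333333 units/mL = 4 units
Total = 61.70667 + 4 = 65.70667 units

65.7 units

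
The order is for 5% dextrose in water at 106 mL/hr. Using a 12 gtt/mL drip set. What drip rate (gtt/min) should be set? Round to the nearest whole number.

21 gtt/min

106 mL/hr ÷ 60 min/hr = 1.766667 mL/min
1.766667 mL/min × 12 gtt/mL = 21.2 gtt/min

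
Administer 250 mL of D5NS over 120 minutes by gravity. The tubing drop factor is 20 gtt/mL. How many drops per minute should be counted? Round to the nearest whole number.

42 gtt/min

250 mL ÷ (120 min) = 2.083333 mL/min
2.083333 mL/min × 20 gtt/mL = 41.66667 gtt/min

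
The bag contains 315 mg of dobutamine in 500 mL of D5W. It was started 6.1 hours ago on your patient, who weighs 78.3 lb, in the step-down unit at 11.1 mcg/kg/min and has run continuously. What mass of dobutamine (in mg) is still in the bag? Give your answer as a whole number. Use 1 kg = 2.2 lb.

170 mg

Weight = 78.3 lb ÷ 2.2 lb/kg = 35.59091 kg
Dose = 11.1 mcg/kg/min × 35.59091 kg = 395.0591 mcg/min
395.0591 mcg/min × 60 min/hr = 23703.55 mcg/hr
Concentration = 315 mg ÷ 500 mL = 0.63 mg/mL = 630 mcg/mL
Rate = 23703.55 mcg/hr ÷ 630 mcg/mL = 37.62468 mL/hr
Volume infused = 37.62468 mL/hr × 6.1 hr = 229.5105 mL
Volume remaining = 500 − 229.5105 = 270.4895 mL
Drug remaining = 270.4895 mL × 630 mcg/mL = 170408.4 mcg = 170.4084 mg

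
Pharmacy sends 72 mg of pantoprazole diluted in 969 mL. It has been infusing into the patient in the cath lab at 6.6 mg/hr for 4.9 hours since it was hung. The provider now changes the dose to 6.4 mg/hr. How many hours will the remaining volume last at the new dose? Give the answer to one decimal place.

6.2 hours

Initial rate:
Concentration = 72 mg ÷ 969 mL = 0.07430341 mg/mL
Rate = 6.6 mg/hr ÷ 0.07430341 mg/mL = 88.825 mL/hr
Volume infused so far = 88.825 mL/hr × 4.9 hr = 435.2425 mL
Volume remaining = 969 − 435.2425 = 533.7575 mL
New rate:
Rate = 6.4 mg/hr ÷ 0.07430341 mg/mL = 86.13333 mL/hr
Time remaining = 533.7575 mL ÷ 86.13333 mL/hr = 6.196875 hr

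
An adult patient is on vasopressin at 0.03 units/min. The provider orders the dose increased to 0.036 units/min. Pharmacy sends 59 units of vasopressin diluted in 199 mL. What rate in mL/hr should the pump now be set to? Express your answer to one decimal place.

0.036 units/min × 60 min/hr = 2.16 units/hr
Concentration = 59 units ÷ 199 mL = 0.2964824 units/mL
Rate = 2.16 units/hr ÷ 0.2964824 units/mL = 7.285424 mL/hr

7.3 mL/hr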